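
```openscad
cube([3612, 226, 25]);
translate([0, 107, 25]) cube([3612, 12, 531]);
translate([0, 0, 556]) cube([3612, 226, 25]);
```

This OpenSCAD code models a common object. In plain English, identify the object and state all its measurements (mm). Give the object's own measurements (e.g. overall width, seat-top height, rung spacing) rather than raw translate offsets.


An I-beam lying along x, 3612 mm long. Overall section height 581 mm. Two flanges 226 mm wide (y) and 25 mm thick, one on the floor and one at the top; a web 12 mm thick runs between them, centred on the flange width.


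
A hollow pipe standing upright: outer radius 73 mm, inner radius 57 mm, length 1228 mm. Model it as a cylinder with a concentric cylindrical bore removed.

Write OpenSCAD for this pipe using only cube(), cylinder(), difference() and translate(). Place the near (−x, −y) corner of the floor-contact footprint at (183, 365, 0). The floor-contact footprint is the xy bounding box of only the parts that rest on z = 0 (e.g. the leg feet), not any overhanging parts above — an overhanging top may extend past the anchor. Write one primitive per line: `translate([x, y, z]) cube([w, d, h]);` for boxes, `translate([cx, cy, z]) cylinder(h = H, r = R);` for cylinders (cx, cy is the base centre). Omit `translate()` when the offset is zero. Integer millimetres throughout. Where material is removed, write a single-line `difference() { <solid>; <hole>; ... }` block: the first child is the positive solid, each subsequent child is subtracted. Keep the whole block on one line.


difference() { translate([256, 438, 0]) cylinder(h = 1228, r = 73); translate([256, 438, 0]) cylinder(h = 1228, r = 57); }


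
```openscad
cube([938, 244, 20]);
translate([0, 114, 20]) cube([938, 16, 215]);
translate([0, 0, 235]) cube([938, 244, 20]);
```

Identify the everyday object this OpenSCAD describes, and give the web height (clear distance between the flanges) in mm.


An I-beam. The web height is 215 mm.

Two wide flanges with a thin centred web — an I-beam. Overall 255 mm minus two 20 mm flanges gives a web of 255 − 2·20 = 215 mm.


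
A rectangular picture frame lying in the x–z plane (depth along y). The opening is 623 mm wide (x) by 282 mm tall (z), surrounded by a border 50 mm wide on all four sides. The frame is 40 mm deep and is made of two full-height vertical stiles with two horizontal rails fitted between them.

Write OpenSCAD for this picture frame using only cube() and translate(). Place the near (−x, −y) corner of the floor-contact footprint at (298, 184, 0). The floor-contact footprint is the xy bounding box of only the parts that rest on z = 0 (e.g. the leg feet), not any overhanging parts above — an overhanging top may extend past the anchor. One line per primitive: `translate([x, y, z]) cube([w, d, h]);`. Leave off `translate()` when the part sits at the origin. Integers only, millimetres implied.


translate([298, 184, 0]) cube([50, 40, 382]);
translate([971, 184, 0]) cube([50, 40, 382]);
translate([348, 184, 0]) cube([623, 40, 50]);
translate([348, 184, 332]) cube([623, 40, 50]);


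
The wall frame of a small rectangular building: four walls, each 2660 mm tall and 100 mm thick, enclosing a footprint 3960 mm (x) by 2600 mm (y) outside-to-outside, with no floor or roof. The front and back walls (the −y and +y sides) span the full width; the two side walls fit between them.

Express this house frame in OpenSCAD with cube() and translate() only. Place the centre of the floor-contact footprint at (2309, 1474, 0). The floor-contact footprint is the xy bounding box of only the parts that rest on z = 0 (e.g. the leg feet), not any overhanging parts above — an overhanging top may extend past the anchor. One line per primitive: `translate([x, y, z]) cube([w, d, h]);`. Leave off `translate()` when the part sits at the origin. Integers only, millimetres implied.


translate([329, 174, 0]) cube([3960, 100, 2660]);
translate([329, 2674, 0]) cube([3960, 100, 2660]);
translate([329, 274, 0]) cube([100, 2400, 2660]);
translate([4189, 274, 0]) cube([100, 2400, 2660]);


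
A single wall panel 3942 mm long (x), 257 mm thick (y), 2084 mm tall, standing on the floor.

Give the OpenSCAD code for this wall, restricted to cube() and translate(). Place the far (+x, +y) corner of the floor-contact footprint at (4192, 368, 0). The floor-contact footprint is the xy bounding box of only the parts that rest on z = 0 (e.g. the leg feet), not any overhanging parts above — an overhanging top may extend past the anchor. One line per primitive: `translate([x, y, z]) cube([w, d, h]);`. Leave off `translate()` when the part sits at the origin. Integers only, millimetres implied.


translate([250, 111, 0]) cube([3942, 257, 2084]);


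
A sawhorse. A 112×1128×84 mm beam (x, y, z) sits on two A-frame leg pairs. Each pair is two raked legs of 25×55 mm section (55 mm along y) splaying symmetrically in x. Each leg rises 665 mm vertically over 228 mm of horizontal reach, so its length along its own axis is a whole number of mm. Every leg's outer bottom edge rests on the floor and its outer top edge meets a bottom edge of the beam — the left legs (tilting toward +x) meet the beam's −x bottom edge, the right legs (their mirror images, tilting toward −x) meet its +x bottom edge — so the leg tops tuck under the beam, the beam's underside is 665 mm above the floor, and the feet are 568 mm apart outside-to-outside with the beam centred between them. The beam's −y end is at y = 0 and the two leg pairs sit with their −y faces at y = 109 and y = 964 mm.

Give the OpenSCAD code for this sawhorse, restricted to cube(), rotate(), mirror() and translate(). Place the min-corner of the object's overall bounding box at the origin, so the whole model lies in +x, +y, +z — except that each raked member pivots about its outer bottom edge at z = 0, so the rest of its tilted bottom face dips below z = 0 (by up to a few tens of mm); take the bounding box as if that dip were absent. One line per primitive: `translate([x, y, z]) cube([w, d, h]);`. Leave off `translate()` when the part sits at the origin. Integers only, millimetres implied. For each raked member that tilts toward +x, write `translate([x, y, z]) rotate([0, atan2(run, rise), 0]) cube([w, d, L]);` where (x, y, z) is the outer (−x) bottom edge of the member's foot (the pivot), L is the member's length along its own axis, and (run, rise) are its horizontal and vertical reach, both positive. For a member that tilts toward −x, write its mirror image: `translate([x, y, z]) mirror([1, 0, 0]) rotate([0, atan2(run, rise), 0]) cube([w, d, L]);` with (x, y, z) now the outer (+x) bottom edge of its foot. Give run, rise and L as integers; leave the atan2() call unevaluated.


translate([228, 0, 665]) cube([112, 1128, 84]);
translate([0, 109, 0]) rotate([0, atan2(228, 665), 0]) cube([25, 55, 703]);
translate([568, 109, 0]) mirror([1, 0, 0]) rotate([0, atan2(228, 665), 0]) cube([25, 55, 703]);
translate([0, 964, 0]) rotate([0, atan2(228, 665), 0]) cube([25, 55, 703]);
translate([568, 964, 0]) mirror([1, 0, 0]) rotate([0, atan2(228, 665), 0]) cube([25, 55, 703]);


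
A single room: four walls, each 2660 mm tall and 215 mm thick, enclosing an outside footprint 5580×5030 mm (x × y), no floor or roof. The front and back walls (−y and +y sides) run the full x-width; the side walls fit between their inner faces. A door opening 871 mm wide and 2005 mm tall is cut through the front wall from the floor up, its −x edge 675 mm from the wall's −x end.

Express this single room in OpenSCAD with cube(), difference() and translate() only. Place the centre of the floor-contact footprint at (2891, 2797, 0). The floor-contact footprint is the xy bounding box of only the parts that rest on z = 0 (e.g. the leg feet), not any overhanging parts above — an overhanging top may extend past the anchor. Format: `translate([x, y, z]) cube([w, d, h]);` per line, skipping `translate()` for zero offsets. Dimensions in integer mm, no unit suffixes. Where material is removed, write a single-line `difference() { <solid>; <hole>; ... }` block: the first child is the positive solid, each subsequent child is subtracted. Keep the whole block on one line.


difference() { translate([101, 282, 0]) cube([5580, 215, 2660]); translate([776, 282, 0]) cube([871, 215, 2005]); }
translate([101, 5097, 0]) cube([5580, 215, 2660]);
translate([101, 497, 0]) cube([215, 4600, 2660]);
translate([5466, 497, 0]) cube([215, 4600, 2660]);


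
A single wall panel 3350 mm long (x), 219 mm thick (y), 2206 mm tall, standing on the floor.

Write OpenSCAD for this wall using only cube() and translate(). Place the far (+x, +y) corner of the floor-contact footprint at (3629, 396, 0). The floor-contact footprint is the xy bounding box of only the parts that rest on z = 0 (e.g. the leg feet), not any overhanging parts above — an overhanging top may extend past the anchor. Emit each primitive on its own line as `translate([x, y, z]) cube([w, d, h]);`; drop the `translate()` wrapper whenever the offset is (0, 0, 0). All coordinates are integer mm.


translate([279, 177, 0]) cube([3350, 219, 2206]);


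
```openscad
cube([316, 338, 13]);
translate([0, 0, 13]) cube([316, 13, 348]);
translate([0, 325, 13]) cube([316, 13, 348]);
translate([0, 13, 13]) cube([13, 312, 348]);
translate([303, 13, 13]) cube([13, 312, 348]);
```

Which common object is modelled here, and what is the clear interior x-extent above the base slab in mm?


An open box. The internal width is 290 mm.

A 316×338 base slab with four walls standing on it — an open box. The base is 316 mm wide and the walls are 13 mm thick, so the internal width is 316 − 2 × 13 = 290 mm.


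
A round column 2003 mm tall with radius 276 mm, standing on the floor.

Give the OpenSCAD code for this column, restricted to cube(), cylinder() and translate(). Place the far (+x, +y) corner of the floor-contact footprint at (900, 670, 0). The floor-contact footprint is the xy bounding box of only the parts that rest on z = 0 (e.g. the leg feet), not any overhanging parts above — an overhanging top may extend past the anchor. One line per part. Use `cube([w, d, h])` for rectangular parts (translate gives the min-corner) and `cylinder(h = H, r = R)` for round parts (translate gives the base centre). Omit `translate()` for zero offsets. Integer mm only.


translate([624, 394, 0]) cylinder(h = 2003, r = 276);


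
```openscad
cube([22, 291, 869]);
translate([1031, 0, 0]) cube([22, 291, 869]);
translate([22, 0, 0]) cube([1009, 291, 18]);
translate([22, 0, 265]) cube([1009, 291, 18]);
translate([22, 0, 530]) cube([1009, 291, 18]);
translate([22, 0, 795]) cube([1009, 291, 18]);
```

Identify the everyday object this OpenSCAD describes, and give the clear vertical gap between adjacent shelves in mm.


A bookshelf. The clear shelf gap is 247 mm.

Two tall side panels with 4 horizontal boards between them — a bookshelf. The first two shelf undersides are at z = 0 and z = 265; with shelf thickness 18, the clear gap is 265 − 0 − 18 = 247 mm.


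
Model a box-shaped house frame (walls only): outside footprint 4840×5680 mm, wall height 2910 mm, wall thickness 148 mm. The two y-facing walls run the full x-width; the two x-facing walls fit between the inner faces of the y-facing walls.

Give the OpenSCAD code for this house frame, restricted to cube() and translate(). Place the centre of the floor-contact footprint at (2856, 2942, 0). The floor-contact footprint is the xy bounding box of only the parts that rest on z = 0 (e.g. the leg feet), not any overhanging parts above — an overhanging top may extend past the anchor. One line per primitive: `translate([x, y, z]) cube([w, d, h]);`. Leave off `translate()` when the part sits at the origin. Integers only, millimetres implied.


translate([436, 102, 0]) cube([4840, 148, 2910]);
translate([436, 5634, 0]) cube([4840, 148, 2910]);
translate([436, 250, 0]) cube([148, 5384, 2910]);
translate([5128, 250, 0]) cube([148, 5384, 2910]);


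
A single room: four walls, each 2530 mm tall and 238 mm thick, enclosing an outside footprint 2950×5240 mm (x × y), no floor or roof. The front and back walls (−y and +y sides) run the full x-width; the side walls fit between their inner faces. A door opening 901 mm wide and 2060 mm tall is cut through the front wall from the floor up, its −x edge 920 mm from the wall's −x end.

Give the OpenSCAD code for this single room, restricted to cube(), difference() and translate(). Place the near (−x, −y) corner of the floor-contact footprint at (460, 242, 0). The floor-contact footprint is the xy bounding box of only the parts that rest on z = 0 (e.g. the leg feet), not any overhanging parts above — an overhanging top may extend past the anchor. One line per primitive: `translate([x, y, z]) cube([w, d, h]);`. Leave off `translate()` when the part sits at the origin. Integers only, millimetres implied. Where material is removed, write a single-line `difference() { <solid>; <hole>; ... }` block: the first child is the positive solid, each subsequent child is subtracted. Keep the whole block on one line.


difference() { translate([460, 242, 0]) cube([2950, 238, 2530]); translate([1380, 242, 0]) cube([901, 238, 2060]); }
translate([460, 5244, 0]) cube([2950, 238, 2530]);
translate([460, 480, 0]) cube([238, 4764, 2530]);
translate([3172, 480, 0]) cube([238, 4764, 2530]);


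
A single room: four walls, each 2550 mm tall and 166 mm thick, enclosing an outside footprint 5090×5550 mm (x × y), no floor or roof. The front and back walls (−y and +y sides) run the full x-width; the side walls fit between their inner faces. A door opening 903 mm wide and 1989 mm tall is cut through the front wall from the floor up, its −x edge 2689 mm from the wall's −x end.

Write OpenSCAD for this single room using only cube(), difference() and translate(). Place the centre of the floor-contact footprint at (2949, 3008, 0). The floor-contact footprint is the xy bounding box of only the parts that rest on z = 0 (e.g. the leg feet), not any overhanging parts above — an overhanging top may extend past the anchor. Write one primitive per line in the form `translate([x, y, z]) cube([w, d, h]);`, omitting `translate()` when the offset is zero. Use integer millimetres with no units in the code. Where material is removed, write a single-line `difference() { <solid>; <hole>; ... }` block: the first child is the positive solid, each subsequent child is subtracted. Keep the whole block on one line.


difference() { translate([404, 233, 0]) cube([5090, 166, 2550]); translate([3093, 233, 0]) cube([903, 166, 1989]); }
translate([404, 5617, 0]) cube([5090, 166, 2550]);
translate([404, 399, 0]) cube([166, 5218, 2550]);
translate([5328, 399, 0]) cube([166, 5218, 2550]);


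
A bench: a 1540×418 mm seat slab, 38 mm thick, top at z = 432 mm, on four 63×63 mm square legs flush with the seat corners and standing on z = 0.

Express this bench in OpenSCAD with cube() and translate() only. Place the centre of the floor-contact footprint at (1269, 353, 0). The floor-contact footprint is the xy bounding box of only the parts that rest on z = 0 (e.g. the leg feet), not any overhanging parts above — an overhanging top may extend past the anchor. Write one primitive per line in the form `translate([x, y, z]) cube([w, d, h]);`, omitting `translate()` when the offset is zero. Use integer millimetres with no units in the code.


translate([499, 144, 394]) cube([1540, 418, 38]);
translate([499, 144, 0]) cube([63, 63, 394]);
translate([499, 499, 0]) cube([63, 63, 394]);
translate([1976, 144, 0]) cube([63, 63, 394]);
translate([1976, 499, 0]) cube([63, 63, 394]);


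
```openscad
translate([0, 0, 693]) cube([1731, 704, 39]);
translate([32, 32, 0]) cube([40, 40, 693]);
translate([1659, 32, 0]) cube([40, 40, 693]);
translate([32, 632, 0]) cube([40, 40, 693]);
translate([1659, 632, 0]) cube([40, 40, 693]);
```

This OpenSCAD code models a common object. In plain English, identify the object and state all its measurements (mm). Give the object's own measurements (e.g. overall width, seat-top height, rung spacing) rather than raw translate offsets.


A table: top 1731 mm (x) × 704 mm (y), 39 mm thick, upper face at z = 732 mm, on four 40×40 mm square legs, each inset 32 mm from the nearest pair of top edges from z = 0 to the bottom of the top.


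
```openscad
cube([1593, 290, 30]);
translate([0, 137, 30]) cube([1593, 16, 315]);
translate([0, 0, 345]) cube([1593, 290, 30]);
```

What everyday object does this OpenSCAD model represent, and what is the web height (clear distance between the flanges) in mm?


An I-beam. The web height is 315 mm.

Two wide flanges with a thin centred web — an I-beam. Overall 375 mm minus two 30 mm flanges gives a web of 375 − 2·30 = 315 mm.


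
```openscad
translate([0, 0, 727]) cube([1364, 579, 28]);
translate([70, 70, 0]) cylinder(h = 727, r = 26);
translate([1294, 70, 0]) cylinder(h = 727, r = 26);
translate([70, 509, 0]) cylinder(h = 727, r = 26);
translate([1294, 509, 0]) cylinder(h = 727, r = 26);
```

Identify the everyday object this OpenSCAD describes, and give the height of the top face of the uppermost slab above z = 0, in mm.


A table. The table height is 755 mm.

A 1364×579×28 slab sits at z = 727 on four Ø52 mm round legs — a table. The top surface is at 727 + 28 = 755 mm.


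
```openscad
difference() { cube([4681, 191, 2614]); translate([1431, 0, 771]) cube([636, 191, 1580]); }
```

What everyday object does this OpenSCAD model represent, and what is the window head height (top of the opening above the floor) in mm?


A wall with a window opening. The window head height is 2351 mm.

A wall with a rectangular opening subtracted — a window. Sill at z = 771, opening 1580 mm tall, so the head is at 771 + 1580 = 2351 mm.


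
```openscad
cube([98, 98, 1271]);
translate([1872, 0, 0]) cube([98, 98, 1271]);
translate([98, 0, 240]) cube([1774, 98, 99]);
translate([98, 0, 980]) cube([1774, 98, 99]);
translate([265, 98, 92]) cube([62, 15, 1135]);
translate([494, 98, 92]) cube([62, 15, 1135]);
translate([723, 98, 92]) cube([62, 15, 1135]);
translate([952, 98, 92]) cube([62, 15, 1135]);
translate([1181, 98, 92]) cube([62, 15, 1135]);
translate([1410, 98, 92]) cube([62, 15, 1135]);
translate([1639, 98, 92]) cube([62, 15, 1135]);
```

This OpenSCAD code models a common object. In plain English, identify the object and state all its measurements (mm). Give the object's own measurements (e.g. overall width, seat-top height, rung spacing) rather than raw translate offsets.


A fence section. Two 98×98 mm posts, 1271 mm tall, stand on the floor with a clear span of 1774 mm between their inner faces. Two horizontal rails of 98×99 mm section span the gap between the posts with their undersides at z = 240 mm and z = 980 mm, flush with the posts' −y face. 7 pickets, each 62 mm wide, 15 mm thick and 1135 mm tall, are fixed to the +y face of the rails with their bottoms at z = 92 mm, spaced across the span with a 167 mm gap after the −x post and between neighbouring pickets, with 171 mm left before the +x post.


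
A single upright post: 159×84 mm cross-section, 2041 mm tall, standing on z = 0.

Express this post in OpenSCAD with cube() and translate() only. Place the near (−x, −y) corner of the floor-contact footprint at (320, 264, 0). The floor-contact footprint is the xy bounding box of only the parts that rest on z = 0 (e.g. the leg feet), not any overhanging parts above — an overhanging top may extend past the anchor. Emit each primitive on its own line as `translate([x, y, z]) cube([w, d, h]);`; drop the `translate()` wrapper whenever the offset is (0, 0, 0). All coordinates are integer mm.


translate([320, 264, 0]) cube([159, 84, 2041]);


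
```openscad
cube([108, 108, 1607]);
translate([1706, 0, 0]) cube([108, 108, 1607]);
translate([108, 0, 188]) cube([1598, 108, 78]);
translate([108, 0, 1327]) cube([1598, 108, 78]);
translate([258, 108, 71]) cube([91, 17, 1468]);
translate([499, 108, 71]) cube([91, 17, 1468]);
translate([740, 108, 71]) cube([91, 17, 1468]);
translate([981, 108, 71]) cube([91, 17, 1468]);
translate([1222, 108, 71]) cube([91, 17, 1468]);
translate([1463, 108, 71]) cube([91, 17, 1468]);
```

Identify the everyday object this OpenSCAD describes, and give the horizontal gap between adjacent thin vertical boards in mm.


A fence section. The picket gap is 150 mm.

Two posts, two rails, 6 pickets — a fence section. Span 1598 mm holds 6 pickets of 91 mm with 7 equal gaps: ⌊(1598 − 6·91) / 7⌋ = 150 mm.


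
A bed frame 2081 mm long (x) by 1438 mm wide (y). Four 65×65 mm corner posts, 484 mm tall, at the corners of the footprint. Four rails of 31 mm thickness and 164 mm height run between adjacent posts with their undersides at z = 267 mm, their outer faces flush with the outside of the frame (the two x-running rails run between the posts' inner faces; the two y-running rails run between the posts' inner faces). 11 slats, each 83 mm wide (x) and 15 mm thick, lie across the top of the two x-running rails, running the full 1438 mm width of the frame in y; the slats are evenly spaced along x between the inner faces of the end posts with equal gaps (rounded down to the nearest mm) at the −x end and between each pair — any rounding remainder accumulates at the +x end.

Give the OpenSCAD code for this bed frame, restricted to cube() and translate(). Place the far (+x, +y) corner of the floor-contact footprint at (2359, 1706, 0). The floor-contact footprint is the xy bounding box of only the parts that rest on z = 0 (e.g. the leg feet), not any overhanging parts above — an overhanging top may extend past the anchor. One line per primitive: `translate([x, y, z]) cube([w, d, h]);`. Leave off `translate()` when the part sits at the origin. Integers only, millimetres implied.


// slat z = rail_z + rail_h = 267 + 164 = 431
// slat gap = ⌊(1951 − 11·83) / 12⌋ = 86
translate([278, 268, 0]) cube([65, 65, 484]);
translate([278, 1641, 0]) cube([65, 65, 484]);
translate([2294, 268, 0]) cube([65, 65, 484]);
translate([2294, 1641, 0]) cube([65, 65, 484]);
translate([343, 268, 267]) cube([1951, 31, 164]);
translate([343, 1675, 267]) cube([1951, 31, 164]);
translate([278, 333, 267]) cube([31, 1308, 164]);
translate([2328, 333, 267]) cube([31, 1308, 164]);
translate([429, 268, 431]) cube([83, 1438, 15]);
translate([598, 268, 431]) cube([83, 1438, 15]);
translate([767, 268, 431]) cube([83, 1438, 15]);
translate([936, 268, 431]) cube([83, 1438, 15]);
translate([1105, 268, 431]) cube([83, 1438, 15]);
translate([1274, 268, 431]) cube([83, 1438, 15]);
translate([1443, 268, 431]) cube([83, 1438, 15]);
translate([1612, 268, 431]) cube([83, 1438, 15]);
translate([1781, 268, 431]) cube([83, 1438, 15]);
translate([1950, 268, 431]) cube([83, 1438, 15]);
translate([2119, 268, 431]) cube([83, 1438, 15]);


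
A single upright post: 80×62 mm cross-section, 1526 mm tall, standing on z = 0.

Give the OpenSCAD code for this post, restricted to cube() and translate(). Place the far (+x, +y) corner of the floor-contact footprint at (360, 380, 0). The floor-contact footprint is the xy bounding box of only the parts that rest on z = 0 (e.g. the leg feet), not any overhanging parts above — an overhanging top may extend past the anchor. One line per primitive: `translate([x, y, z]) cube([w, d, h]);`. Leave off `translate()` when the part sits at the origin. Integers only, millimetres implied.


translate([280, 318, 0]) cube([80, 62, 1526]);


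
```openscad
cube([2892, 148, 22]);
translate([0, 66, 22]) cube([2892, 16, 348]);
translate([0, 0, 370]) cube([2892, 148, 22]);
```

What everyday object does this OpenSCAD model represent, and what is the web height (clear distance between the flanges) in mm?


An I-beam. The web height is 348 mm.

Two wide flanges with a thin centred web — an I-beam. Overall 392 mm minus two 22 mm flanges gives a web of 392 − 2·22 = 348 mm.


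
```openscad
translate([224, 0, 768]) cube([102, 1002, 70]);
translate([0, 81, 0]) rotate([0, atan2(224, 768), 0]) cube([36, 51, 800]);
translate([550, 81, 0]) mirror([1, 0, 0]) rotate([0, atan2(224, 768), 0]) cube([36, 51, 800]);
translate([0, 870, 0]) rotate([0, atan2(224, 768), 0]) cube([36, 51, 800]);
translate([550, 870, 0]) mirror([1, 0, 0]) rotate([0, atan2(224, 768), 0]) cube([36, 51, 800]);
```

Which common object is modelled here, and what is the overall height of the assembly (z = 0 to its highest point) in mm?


A sawhorse. The overall height is 838 mm.

A beam across two mirrored pairs of raked legs — a sawhorse. The beam's underside is at z = 768 (matching the legs' vertical rise in atan2(224, 768)) and the beam is 70 mm tall, so its top is at 768 + 70 = 838 mm. The raked legs top out at the beam's underside, so that is the highest point.


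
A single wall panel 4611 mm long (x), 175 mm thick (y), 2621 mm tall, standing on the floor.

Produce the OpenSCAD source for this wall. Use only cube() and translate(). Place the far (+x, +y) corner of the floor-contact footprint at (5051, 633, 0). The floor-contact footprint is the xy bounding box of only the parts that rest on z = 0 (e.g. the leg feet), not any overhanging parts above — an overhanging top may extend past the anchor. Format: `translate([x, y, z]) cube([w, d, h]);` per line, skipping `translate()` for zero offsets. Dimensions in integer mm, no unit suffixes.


translate([440, 458, 0]) cube([4611, 175, 2621]);


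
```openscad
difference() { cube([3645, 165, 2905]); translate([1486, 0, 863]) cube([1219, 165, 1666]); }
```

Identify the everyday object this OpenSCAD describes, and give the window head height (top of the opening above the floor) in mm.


A wall with a window opening. The window head height is 2529 mm.

A wall with a rectangular opening subtracted — a window. Sill at z = 863, opening 1666 mm tall, so the head is at 863 + 1666 = 2529 mm.


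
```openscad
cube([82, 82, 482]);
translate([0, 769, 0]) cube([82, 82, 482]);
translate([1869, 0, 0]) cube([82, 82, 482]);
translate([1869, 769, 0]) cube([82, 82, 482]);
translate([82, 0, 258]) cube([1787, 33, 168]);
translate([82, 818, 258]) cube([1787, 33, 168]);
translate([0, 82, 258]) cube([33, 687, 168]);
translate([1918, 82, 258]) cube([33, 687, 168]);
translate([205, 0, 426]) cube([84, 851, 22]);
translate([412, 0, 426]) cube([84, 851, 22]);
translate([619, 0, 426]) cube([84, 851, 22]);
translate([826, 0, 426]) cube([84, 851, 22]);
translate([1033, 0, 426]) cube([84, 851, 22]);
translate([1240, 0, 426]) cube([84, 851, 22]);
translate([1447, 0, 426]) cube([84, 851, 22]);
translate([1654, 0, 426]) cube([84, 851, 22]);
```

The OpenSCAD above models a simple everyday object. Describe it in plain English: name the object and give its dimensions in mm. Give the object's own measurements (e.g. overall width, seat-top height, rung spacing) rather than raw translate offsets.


A bed frame 1951 mm long (x) by 851 mm wide (y). Four 82×82 mm corner posts, 482 mm tall, at the corners of the footprint. Four rails of 33 mm thickness and 168 mm height run between adjacent posts with their undersides at z = 258 mm, their outer faces flush with the outside of the frame (the two x-running rails run between the posts' inner faces; the two y-running rails run between the posts' inner faces). 8 slats, each 84 mm wide (x) and 22 mm thick, lie across the top of the two x-running rails, running the full 851 mm width of the frame in y; along x they sit between the end posts with a 123 mm gap after the −x posts and between neighbouring slats, leaving 131 mm before the +x posts.


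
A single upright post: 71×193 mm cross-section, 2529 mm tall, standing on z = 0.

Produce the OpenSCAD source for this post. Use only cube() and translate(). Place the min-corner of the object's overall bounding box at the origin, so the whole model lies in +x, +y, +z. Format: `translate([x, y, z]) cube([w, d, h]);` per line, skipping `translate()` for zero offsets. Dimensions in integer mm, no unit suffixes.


cube([71, 193, 2529]);


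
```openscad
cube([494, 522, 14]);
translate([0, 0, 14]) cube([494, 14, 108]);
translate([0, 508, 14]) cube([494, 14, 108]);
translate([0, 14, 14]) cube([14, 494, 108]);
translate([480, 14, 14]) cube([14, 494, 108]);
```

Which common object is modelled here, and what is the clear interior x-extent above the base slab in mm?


An open box. The internal width is 466 mm.

A 494×522 base slab with four walls standing on it — an open box. The base is 494 mm wide and the walls are 14 mm thick, so the internal width is 494 − 2 × 14 = 466 mm.


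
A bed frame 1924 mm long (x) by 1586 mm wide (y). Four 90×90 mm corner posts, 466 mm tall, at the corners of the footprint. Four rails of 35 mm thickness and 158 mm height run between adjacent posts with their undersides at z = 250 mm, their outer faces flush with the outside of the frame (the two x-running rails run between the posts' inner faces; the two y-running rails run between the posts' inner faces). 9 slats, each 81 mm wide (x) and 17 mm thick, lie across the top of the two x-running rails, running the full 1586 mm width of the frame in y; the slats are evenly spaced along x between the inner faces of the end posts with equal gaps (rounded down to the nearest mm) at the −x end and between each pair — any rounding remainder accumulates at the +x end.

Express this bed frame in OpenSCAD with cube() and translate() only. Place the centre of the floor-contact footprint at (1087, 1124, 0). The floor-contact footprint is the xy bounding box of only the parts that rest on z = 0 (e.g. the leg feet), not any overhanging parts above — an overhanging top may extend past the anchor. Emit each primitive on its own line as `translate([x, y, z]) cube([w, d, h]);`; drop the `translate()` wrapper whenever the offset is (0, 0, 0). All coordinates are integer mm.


translate([125, 331, 0]) cube([90, 90, 466]);
translate([125, 1827, 0]) cube([90, 90, 466]);
translate([1959, 331, 0]) cube([90, 90, 466]);
translate([1959, 1827, 0]) cube([90, 90, 466]);
translate([215, 331, 250]) cube([1744, 35, 158]);
translate([215, 1882, 250]) cube([1744, 35, 158]);
translate([125, 421, 250]) cube([35, 1406, 158]);
translate([2014, 421, 250]) cube([35, 1406, 158]);
translate([316, 331, 408]) cube([81, 1586, 17]);
translate([498, 331, 408]) cube([81, 1586, 17]);
translate([680, 331, 408]) cube([81, 1586, 17]);
translate([862, 331, 408]) cube([81, 1586, 17]);
translate([1044, 331, 408]) cube([81, 1586, 17]);
translate([1226, 331, 408]) cube([81, 1586, 17]);
translate([1408, 331, 408]) cube([81, 1586, 17]);
translate([1590, 331, 408]) cube([81, 1586, 17]);
translate([1772, 331, 408]) cube([81, 1586, 17]);


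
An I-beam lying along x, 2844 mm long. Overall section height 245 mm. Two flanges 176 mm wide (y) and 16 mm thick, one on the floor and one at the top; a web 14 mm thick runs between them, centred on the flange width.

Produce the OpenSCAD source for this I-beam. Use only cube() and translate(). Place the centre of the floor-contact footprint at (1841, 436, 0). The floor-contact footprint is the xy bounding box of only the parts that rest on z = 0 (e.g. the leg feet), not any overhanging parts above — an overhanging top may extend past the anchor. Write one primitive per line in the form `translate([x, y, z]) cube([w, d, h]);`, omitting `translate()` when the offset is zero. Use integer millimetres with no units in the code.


translate([419, 348, 0]) cube([2844, 176, 16]);
translate([419, 429, 16]) cube([2844, 14, 213]);
translate([419, 348, 229]) cube([2844, 176, 16]);


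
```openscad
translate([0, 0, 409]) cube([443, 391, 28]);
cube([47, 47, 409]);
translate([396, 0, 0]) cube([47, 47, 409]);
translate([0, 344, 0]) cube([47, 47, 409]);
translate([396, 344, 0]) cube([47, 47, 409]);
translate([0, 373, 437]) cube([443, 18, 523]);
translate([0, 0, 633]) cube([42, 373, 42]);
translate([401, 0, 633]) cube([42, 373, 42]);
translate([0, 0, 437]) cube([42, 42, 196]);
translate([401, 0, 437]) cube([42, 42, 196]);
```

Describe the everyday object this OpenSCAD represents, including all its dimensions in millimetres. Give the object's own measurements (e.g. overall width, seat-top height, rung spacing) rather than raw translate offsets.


A chair. The seat is a 443×391×28 mm slab with its top at z = 437 mm, on four 47×47 mm corner legs (flush with the seat edges, standing on z = 0). A flat backrest 18 mm thick, 523 mm tall, spans the full seat width and rises from the seat top along its +y edge, rear face flush with the rear of the seat. Two armrests of 42×42 mm section run along each side from the seat's front edge to the front of the backrest, top faces 238 mm above the seat top and outer faces flush with the seat's x-edges; a 42×42 mm post under the front of each armrest stands on the seat at the front corner.


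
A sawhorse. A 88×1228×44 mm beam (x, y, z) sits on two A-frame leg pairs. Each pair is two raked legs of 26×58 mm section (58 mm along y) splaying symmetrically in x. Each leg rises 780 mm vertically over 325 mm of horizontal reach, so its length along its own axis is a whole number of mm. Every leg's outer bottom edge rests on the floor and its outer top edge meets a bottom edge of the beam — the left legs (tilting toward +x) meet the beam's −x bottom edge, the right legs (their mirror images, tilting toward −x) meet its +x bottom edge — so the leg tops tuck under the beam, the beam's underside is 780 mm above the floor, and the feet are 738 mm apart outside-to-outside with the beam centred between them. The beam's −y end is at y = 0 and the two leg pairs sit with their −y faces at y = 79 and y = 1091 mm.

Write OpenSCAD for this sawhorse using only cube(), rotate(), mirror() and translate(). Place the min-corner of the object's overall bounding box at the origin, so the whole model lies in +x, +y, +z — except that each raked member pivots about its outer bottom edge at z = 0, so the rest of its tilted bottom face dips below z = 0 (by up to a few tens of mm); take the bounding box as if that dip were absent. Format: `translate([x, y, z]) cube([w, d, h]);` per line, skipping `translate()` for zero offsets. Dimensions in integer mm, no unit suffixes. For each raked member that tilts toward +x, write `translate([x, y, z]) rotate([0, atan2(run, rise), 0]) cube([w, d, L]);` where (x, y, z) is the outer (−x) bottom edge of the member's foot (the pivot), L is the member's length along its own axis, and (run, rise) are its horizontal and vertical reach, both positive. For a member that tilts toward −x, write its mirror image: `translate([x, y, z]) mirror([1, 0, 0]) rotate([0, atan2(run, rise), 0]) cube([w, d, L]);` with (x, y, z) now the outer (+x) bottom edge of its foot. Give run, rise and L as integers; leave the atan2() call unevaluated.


// leg length = √(325² + 780²) = 845
// right-leg outer foot x = 2·325 + 88 = 738
// beam min-corner = (325, 0, 780)
translate([325, 0, 780]) cube([88, 1228, 44]);
translate([0, 79, 0]) rotate([0, atan2(325, 780), 0]) cube([26, 58, 845]);
translate([738, 79, 0]) mirror([1, 0, 0]) rotate([0, atan2(325, 780), 0]) cube([26, 58, 845]);
translate([0, 1091, 0]) rotate([0, atan2(325, 780), 0]) cube([26, 58, 845]);
translate([738, 1091, 0]) mirror([1, 0, 0]) rotate([0, atan2(325, 780), 0]) cube([26, 58, 845]);


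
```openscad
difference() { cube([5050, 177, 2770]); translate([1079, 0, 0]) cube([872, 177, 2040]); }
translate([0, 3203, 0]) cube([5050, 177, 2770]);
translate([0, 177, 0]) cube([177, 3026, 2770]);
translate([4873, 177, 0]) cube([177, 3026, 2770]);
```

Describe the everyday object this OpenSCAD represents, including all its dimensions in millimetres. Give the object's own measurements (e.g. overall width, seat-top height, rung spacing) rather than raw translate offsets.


A single room: four walls, each 2770 mm tall and 177 mm thick, enclosing an outside footprint 5050×3380 mm (x × y), no floor or roof. The front and back walls (−y and +y sides) run the full x-width; the side walls fit between their inner faces. A door opening 872 mm wide and 2040 mm tall is cut through the front wall from the floor up, its −x edge 1079 mm from the wall's −x end.


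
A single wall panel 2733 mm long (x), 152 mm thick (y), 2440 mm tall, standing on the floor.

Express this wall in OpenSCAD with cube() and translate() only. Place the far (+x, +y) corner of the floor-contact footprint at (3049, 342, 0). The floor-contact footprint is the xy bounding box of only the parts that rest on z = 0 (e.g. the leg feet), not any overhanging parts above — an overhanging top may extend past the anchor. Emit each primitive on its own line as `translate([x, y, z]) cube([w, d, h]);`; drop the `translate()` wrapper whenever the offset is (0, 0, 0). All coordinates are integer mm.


translate([316, 190, 0]) cube([2733, 152, 2440]);


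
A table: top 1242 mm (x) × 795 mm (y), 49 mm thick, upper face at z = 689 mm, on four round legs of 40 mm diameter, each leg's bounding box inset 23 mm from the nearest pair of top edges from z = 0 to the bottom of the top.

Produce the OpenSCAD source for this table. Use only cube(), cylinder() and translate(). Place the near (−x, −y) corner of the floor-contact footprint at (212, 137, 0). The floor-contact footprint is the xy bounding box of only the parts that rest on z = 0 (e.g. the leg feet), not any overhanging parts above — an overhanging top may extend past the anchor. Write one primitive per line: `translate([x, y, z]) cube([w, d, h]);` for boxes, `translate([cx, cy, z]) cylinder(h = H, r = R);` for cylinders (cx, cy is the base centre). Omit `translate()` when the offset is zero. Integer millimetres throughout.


// leg_h = 689 - 49 = 640
translate([189, 114, 640]) cube([1242, 795, 49]);
translate([232, 157, 0]) cylinder(h = 640, r = 20);
translate([1388, 157, 0]) cylinder(h = 640, r = 20);
translate([232, 866, 0]) cylinder(h = 640, r = 20);
translate([1388, 866, 0]) cylinder(h = 640, r = 20);


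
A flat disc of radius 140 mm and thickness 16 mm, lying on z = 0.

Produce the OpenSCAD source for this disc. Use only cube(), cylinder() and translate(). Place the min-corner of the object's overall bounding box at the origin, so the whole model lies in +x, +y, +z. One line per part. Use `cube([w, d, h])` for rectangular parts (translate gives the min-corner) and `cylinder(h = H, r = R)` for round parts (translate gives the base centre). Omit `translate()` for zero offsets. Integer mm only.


translate([140, 140, 0]) cylinder(h = 16, r = 140);


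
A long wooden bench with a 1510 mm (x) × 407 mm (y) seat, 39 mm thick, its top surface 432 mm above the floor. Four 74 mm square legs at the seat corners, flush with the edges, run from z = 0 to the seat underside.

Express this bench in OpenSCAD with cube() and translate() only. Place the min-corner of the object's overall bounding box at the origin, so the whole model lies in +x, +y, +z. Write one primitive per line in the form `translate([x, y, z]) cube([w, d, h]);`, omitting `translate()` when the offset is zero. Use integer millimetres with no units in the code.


translate([0, 0, 393]) cube([1510, 407, 39]);
cube([74, 74, 393]);
translate([0, 333, 0]) cube([74, 74, 393]);
translate([1436, 0, 0]) cube([74, 74, 393]);
translate([1436, 333, 0]) cube([74, 74, 393]);


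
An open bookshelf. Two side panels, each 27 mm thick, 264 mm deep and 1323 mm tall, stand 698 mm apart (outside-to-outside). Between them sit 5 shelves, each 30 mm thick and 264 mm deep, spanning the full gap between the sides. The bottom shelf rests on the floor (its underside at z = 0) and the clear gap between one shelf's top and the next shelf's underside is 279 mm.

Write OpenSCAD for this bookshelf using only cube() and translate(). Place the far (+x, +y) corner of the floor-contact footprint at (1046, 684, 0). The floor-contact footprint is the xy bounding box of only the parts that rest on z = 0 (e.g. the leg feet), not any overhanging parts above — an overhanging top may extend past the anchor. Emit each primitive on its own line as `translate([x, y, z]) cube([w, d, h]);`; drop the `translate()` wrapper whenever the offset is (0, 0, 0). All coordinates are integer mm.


translate([348, 420, 0]) cube([27, 264, 1323]);
translate([1019, 420, 0]) cube([27, 264, 1323]);
translate([375, 420, 0]) cube([644, 264, 30]);
translate([375, 420, 309]) cube([644, 264, 30]);
translate([375, 420, 618]) cube([644, 264, 30]);
translate([375, 420, 927]) cube([644, 264, 30]);
translate([375, 420, 1236]) cube([644, 264, 30]);
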